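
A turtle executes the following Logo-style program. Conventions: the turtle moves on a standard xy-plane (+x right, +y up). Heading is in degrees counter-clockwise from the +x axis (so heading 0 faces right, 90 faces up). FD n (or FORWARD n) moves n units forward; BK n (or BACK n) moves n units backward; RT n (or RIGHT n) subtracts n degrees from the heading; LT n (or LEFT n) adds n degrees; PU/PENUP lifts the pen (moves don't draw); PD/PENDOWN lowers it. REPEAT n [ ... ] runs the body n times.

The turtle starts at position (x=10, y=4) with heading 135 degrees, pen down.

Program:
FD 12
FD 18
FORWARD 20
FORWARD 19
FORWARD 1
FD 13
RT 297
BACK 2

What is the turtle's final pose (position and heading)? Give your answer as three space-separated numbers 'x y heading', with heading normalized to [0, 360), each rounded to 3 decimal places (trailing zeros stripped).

Answer: -46.788 63.308 198

Derivation:
Executing turtle program step by step:
Start: pos=(10,4), heading=135, pen down
FD 12: (10,4) -> (1.515,12.485) [heading=135, draw]
FD 18: (1.515,12.485) -> (-11.213,25.213) [heading=135, draw]
FD 20: (-11.213,25.213) -> (-25.355,39.355) [heading=135, draw]
FD 19: (-25.355,39.355) -> (-38.79,52.79) [heading=135, draw]
FD 1: (-38.79,52.79) -> (-39.497,53.497) [heading=135, draw]
FD 13: (-39.497,53.497) -> (-48.69,62.69) [heading=135, draw]
RT 297: heading 135 -> 198
BK 2: (-48.69,62.69) -> (-46.788,63.308) [heading=198, draw]
Final: pos=(-46.788,63.308), heading=198, 7 segment(s) drawn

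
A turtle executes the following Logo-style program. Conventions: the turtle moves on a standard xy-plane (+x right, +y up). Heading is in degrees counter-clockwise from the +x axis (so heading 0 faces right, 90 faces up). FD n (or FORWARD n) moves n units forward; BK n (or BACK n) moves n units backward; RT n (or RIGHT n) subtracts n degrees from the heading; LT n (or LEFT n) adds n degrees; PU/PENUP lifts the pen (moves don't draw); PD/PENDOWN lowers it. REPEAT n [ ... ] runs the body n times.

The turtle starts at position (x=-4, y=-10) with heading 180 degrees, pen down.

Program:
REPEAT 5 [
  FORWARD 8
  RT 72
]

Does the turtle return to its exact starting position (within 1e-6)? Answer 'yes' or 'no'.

Executing turtle program step by step:
Start: pos=(-4,-10), heading=180, pen down
REPEAT 5 [
  -- iteration 1/5 --
  FD 8: (-4,-10) -> (-12,-10) [heading=180, draw]
  RT 72: heading 180 -> 108
  -- iteration 2/5 --
  FD 8: (-12,-10) -> (-14.472,-2.392) [heading=108, draw]
  RT 72: heading 108 -> 36
  -- iteration 3/5 --
  FD 8: (-14.472,-2.392) -> (-8,2.311) [heading=36, draw]
  RT 72: heading 36 -> 324
  -- iteration 4/5 --
  FD 8: (-8,2.311) -> (-1.528,-2.392) [heading=324, draw]
  RT 72: heading 324 -> 252
  -- iteration 5/5 --
  FD 8: (-1.528,-2.392) -> (-4,-10) [heading=252, draw]
  RT 72: heading 252 -> 180
]
Final: pos=(-4,-10), heading=180, 5 segment(s) drawn

Start position: (-4, -10)
Final position: (-4, -10)
Distance = 0; < 1e-6 -> CLOSED

Answer: yes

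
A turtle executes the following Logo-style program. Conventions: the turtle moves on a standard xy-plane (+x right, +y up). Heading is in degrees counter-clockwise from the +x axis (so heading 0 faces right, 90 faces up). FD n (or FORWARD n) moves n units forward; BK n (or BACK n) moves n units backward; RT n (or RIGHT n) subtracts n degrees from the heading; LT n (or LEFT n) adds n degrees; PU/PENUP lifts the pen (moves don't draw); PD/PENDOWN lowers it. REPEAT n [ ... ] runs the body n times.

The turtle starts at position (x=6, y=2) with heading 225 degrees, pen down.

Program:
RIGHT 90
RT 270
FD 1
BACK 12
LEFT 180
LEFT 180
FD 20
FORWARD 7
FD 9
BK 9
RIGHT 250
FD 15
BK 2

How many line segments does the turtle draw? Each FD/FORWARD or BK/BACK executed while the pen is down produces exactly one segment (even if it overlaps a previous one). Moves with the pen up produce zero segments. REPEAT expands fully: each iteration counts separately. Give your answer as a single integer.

Executing turtle program step by step:
Start: pos=(6,2), heading=225, pen down
RT 90: heading 225 -> 135
RT 270: heading 135 -> 225
FD 1: (6,2) -> (5.293,1.293) [heading=225, draw]
BK 12: (5.293,1.293) -> (13.778,9.778) [heading=225, draw]
LT 180: heading 225 -> 45
LT 180: heading 45 -> 225
FD 20: (13.778,9.778) -> (-0.364,-4.364) [heading=225, draw]
FD 7: (-0.364,-4.364) -> (-5.314,-9.314) [heading=225, draw]
FD 9: (-5.314,-9.314) -> (-11.678,-15.678) [heading=225, draw]
BK 9: (-11.678,-15.678) -> (-5.314,-9.314) [heading=225, draw]
RT 250: heading 225 -> 335
FD 15: (-5.314,-9.314) -> (8.281,-15.653) [heading=335, draw]
BK 2: (8.281,-15.653) -> (6.468,-14.808) [heading=335, draw]
Final: pos=(6.468,-14.808), heading=335, 8 segment(s) drawn
Segments drawn: 8

Answer: 8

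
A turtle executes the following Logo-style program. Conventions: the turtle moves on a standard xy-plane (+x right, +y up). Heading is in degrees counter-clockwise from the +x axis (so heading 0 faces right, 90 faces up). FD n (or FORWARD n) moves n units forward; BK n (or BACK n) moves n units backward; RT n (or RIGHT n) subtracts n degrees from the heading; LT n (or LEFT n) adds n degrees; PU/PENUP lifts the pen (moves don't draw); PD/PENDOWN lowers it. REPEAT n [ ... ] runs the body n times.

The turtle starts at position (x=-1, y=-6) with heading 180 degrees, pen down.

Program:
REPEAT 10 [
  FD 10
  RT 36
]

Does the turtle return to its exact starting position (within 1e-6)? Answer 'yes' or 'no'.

Executing turtle program step by step:
Start: pos=(-1,-6), heading=180, pen down
REPEAT 10 [
  -- iteration 1/10 --
  FD 10: (-1,-6) -> (-11,-6) [heading=180, draw]
  RT 36: heading 180 -> 144
  -- iteration 2/10 --
  FD 10: (-11,-6) -> (-19.09,-0.122) [heading=144, draw]
  RT 36: heading 144 -> 108
  -- iteration 3/10 --
  FD 10: (-19.09,-0.122) -> (-22.18,9.388) [heading=108, draw]
  RT 36: heading 108 -> 72
  -- iteration 4/10 --
  FD 10: (-22.18,9.388) -> (-19.09,18.899) [heading=72, draw]
  RT 36: heading 72 -> 36
  -- iteration 5/10 --
  FD 10: (-19.09,18.899) -> (-11,24.777) [heading=36, draw]
  RT 36: heading 36 -> 0
  -- iteration 6/10 --
  FD 10: (-11,24.777) -> (-1,24.777) [heading=0, draw]
  RT 36: heading 0 -> 324
  -- iteration 7/10 --
  FD 10: (-1,24.777) -> (7.09,18.899) [heading=324, draw]
  RT 36: heading 324 -> 288
  -- iteration 8/10 --
  FD 10: (7.09,18.899) -> (10.18,9.388) [heading=288, draw]
  RT 36: heading 288 -> 252
  -- iteration 9/10 --
  FD 10: (10.18,9.388) -> (7.09,-0.122) [heading=252, draw]
  RT 36: heading 252 -> 216
  -- iteration 10/10 --
  FD 10: (7.09,-0.122) -> (-1,-6) [heading=216, draw]
  RT 36: heading 216 -> 180
]
Final: pos=(-1,-6), heading=180, 10 segment(s) drawn

Start position: (-1, -6)
Final position: (-1, -6)
Distance = 0; < 1e-6 -> CLOSED

Answer: yes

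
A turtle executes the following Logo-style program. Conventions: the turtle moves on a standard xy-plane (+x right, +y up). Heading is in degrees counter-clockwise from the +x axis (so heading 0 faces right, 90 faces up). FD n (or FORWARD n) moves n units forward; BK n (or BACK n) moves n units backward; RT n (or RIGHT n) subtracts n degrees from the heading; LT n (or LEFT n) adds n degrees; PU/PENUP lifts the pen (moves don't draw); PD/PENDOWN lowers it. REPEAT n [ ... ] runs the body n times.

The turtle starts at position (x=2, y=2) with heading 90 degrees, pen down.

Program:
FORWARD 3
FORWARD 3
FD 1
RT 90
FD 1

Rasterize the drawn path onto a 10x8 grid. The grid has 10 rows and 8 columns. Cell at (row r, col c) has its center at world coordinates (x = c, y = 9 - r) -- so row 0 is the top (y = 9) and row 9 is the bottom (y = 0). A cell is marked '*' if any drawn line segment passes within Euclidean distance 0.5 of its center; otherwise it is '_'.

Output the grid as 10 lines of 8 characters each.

Segment 0: (2,2) -> (2,5)
Segment 1: (2,5) -> (2,8)
Segment 2: (2,8) -> (2,9)
Segment 3: (2,9) -> (3,9)

Answer: __**____
__*_____
__*_____
__*_____
__*_____
__*_____
__*_____
__*_____
________
________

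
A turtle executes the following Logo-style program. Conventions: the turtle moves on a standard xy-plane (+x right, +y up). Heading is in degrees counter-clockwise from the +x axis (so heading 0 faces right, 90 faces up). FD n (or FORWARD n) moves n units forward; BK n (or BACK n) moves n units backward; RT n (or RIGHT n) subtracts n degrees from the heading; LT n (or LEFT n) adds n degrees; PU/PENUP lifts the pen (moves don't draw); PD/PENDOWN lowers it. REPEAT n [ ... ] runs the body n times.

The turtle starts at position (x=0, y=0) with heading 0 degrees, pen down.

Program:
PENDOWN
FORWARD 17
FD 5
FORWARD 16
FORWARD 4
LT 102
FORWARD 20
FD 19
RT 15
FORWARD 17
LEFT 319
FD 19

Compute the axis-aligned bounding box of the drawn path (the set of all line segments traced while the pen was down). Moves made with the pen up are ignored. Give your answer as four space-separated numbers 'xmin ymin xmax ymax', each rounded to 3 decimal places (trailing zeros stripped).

Executing turtle program step by step:
Start: pos=(0,0), heading=0, pen down
PD: pen down
FD 17: (0,0) -> (17,0) [heading=0, draw]
FD 5: (17,0) -> (22,0) [heading=0, draw]
FD 16: (22,0) -> (38,0) [heading=0, draw]
FD 4: (38,0) -> (42,0) [heading=0, draw]
LT 102: heading 0 -> 102
FD 20: (42,0) -> (37.842,19.563) [heading=102, draw]
FD 19: (37.842,19.563) -> (33.891,38.148) [heading=102, draw]
RT 15: heading 102 -> 87
FD 17: (33.891,38.148) -> (34.781,55.124) [heading=87, draw]
LT 319: heading 87 -> 46
FD 19: (34.781,55.124) -> (47.98,68.792) [heading=46, draw]
Final: pos=(47.98,68.792), heading=46, 8 segment(s) drawn

Segment endpoints: x in {0, 17, 22, 33.891, 34.781, 37.842, 38, 42, 47.98}, y in {0, 19.563, 38.148, 55.124, 68.792}
xmin=0, ymin=0, xmax=47.98, ymax=68.792

Answer: 0 0 47.98 68.792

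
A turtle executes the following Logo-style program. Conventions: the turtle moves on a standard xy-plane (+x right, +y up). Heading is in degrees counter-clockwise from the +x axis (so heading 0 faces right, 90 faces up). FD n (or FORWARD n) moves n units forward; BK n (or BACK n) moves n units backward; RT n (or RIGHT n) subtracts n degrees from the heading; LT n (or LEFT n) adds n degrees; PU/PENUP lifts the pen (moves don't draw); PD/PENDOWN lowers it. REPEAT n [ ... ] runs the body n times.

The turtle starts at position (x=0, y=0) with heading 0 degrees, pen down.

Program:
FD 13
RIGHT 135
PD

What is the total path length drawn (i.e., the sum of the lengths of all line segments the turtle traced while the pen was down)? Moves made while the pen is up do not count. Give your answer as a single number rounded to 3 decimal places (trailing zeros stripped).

Answer: 13

Derivation:
Executing turtle program step by step:
Start: pos=(0,0), heading=0, pen down
FD 13: (0,0) -> (13,0) [heading=0, draw]
RT 135: heading 0 -> 225
PD: pen down
Final: pos=(13,0), heading=225, 1 segment(s) drawn

Segment lengths:
  seg 1: (0,0) -> (13,0), length = 13
Total = 13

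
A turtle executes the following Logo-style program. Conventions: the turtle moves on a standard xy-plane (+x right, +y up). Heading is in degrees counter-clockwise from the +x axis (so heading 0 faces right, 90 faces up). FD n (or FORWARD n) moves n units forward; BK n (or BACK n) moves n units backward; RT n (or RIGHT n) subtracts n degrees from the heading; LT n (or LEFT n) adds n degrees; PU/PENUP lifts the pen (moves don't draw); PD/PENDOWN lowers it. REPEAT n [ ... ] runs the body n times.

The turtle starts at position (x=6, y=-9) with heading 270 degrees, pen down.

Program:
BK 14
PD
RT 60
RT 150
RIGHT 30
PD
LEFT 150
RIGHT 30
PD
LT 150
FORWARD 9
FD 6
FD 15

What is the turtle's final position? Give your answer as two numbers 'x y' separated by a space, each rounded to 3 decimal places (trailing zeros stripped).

Answer: 21 -20.981

Derivation:
Executing turtle program step by step:
Start: pos=(6,-9), heading=270, pen down
BK 14: (6,-9) -> (6,5) [heading=270, draw]
PD: pen down
RT 60: heading 270 -> 210
RT 150: heading 210 -> 60
RT 30: heading 60 -> 30
PD: pen down
LT 150: heading 30 -> 180
RT 30: heading 180 -> 150
PD: pen down
LT 150: heading 150 -> 300
FD 9: (6,5) -> (10.5,-2.794) [heading=300, draw]
FD 6: (10.5,-2.794) -> (13.5,-7.99) [heading=300, draw]
FD 15: (13.5,-7.99) -> (21,-20.981) [heading=300, draw]
Final: pos=(21,-20.981), heading=300, 4 segment(s) drawn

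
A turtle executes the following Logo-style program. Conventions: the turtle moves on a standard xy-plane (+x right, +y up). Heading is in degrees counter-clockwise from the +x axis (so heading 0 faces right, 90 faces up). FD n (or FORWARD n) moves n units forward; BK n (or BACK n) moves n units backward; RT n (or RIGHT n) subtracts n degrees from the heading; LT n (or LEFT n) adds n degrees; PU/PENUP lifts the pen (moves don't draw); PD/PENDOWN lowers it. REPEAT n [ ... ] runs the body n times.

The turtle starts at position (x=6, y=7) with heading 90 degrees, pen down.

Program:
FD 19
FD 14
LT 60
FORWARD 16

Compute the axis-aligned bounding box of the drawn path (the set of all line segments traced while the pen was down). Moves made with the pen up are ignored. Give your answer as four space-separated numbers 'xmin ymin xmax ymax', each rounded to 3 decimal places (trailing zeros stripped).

Executing turtle program step by step:
Start: pos=(6,7), heading=90, pen down
FD 19: (6,7) -> (6,26) [heading=90, draw]
FD 14: (6,26) -> (6,40) [heading=90, draw]
LT 60: heading 90 -> 150
FD 16: (6,40) -> (-7.856,48) [heading=150, draw]
Final: pos=(-7.856,48), heading=150, 3 segment(s) drawn

Segment endpoints: x in {-7.856, 6, 6, 6}, y in {7, 26, 40, 48}
xmin=-7.856, ymin=7, xmax=6, ymax=48

Answer: -7.856 7 6 48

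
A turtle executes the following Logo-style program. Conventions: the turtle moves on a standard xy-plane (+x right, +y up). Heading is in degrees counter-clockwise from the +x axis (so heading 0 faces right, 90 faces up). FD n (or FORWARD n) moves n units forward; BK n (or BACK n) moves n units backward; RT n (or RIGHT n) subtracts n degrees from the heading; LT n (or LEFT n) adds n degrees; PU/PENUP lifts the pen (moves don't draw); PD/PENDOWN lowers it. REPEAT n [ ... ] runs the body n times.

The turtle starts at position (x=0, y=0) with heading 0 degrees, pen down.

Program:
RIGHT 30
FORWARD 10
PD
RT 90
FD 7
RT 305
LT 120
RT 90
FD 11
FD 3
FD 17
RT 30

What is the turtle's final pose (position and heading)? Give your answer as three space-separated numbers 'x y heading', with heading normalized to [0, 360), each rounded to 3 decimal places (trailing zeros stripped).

Answer: 30.554 -28.843 295

Derivation:
Executing turtle program step by step:
Start: pos=(0,0), heading=0, pen down
RT 30: heading 0 -> 330
FD 10: (0,0) -> (8.66,-5) [heading=330, draw]
PD: pen down
RT 90: heading 330 -> 240
FD 7: (8.66,-5) -> (5.16,-11.062) [heading=240, draw]
RT 305: heading 240 -> 295
LT 120: heading 295 -> 55
RT 90: heading 55 -> 325
FD 11: (5.16,-11.062) -> (14.171,-17.372) [heading=325, draw]
FD 3: (14.171,-17.372) -> (16.628,-19.092) [heading=325, draw]
FD 17: (16.628,-19.092) -> (30.554,-28.843) [heading=325, draw]
RT 30: heading 325 -> 295
Final: pos=(30.554,-28.843), heading=295, 5 segment(s) drawn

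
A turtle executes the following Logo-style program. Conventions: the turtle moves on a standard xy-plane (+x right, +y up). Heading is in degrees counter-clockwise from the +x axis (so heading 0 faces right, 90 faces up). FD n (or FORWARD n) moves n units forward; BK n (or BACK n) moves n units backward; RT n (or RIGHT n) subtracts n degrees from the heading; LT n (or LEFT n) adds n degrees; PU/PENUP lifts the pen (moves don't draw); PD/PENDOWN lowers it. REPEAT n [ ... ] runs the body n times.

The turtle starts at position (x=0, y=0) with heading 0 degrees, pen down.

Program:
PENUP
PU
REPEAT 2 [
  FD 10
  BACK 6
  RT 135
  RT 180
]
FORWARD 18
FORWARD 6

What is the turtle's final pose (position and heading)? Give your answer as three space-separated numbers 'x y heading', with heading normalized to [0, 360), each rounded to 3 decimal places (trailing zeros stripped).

Executing turtle program step by step:
Start: pos=(0,0), heading=0, pen down
PU: pen up
PU: pen up
REPEAT 2 [
  -- iteration 1/2 --
  FD 10: (0,0) -> (10,0) [heading=0, move]
  BK 6: (10,0) -> (4,0) [heading=0, move]
  RT 135: heading 0 -> 225
  RT 180: heading 225 -> 45
  -- iteration 2/2 --
  FD 10: (4,0) -> (11.071,7.071) [heading=45, move]
  BK 6: (11.071,7.071) -> (6.828,2.828) [heading=45, move]
  RT 135: heading 45 -> 270
  RT 180: heading 270 -> 90
]
FD 18: (6.828,2.828) -> (6.828,20.828) [heading=90, move]
FD 6: (6.828,20.828) -> (6.828,26.828) [heading=90, move]
Final: pos=(6.828,26.828), heading=90, 0 segment(s) drawn

Answer: 6.828 26.828 90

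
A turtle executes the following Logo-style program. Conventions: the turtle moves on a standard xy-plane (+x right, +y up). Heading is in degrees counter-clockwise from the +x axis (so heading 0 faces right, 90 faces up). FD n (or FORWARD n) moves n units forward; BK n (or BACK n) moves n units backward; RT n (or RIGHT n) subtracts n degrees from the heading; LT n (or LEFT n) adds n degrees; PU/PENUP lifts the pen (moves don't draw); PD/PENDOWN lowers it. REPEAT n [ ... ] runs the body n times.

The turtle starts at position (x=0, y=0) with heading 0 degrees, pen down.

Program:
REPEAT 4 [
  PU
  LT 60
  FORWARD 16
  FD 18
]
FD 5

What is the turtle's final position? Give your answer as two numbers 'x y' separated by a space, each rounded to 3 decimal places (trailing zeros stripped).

Answer: -53.5 25.115

Derivation:
Executing turtle program step by step:
Start: pos=(0,0), heading=0, pen down
REPEAT 4 [
  -- iteration 1/4 --
  PU: pen up
  LT 60: heading 0 -> 60
  FD 16: (0,0) -> (8,13.856) [heading=60, move]
  FD 18: (8,13.856) -> (17,29.445) [heading=60, move]
  -- iteration 2/4 --
  PU: pen up
  LT 60: heading 60 -> 120
  FD 16: (17,29.445) -> (9,43.301) [heading=120, move]
  FD 18: (9,43.301) -> (0,58.89) [heading=120, move]
  -- iteration 3/4 --
  PU: pen up
  LT 60: heading 120 -> 180
  FD 16: (0,58.89) -> (-16,58.89) [heading=180, move]
  FD 18: (-16,58.89) -> (-34,58.89) [heading=180, move]
  -- iteration 4/4 --
  PU: pen up
  LT 60: heading 180 -> 240
  FD 16: (-34,58.89) -> (-42,45.033) [heading=240, move]
  FD 18: (-42,45.033) -> (-51,29.445) [heading=240, move]
]
FD 5: (-51,29.445) -> (-53.5,25.115) [heading=240, move]
Final: pos=(-53.5,25.115), heading=240, 0 segment(s) drawn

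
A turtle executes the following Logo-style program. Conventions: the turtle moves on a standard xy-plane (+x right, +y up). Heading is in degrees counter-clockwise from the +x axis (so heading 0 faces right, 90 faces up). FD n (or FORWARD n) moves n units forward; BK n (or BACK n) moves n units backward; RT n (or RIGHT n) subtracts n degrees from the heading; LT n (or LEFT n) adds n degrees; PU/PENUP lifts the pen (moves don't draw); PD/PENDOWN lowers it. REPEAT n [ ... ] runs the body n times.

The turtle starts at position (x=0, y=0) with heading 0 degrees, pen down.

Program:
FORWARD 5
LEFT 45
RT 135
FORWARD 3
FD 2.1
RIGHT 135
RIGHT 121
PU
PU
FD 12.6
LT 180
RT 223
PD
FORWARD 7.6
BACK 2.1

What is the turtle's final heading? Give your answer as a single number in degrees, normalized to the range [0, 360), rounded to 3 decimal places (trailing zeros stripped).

Executing turtle program step by step:
Start: pos=(0,0), heading=0, pen down
FD 5: (0,0) -> (5,0) [heading=0, draw]
LT 45: heading 0 -> 45
RT 135: heading 45 -> 270
FD 3: (5,0) -> (5,-3) [heading=270, draw]
FD 2.1: (5,-3) -> (5,-5.1) [heading=270, draw]
RT 135: heading 270 -> 135
RT 121: heading 135 -> 14
PU: pen up
PU: pen up
FD 12.6: (5,-5.1) -> (17.226,-2.052) [heading=14, move]
LT 180: heading 14 -> 194
RT 223: heading 194 -> 331
PD: pen down
FD 7.6: (17.226,-2.052) -> (23.873,-5.736) [heading=331, draw]
BK 2.1: (23.873,-5.736) -> (22.036,-4.718) [heading=331, draw]
Final: pos=(22.036,-4.718), heading=331, 5 segment(s) drawn

Answer: 331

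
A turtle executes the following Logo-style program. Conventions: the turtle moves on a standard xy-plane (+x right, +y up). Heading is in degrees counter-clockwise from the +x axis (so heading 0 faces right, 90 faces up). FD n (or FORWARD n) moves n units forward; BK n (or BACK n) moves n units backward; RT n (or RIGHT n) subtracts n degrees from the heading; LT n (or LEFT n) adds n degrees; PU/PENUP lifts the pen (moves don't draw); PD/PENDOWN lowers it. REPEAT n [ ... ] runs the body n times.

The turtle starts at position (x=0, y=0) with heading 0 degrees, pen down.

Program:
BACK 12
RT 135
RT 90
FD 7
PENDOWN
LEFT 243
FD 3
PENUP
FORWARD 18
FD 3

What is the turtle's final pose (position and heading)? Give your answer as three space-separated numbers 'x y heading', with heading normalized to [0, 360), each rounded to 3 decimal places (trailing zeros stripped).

Answer: 5.876 12.366 18

Derivation:
Executing turtle program step by step:
Start: pos=(0,0), heading=0, pen down
BK 12: (0,0) -> (-12,0) [heading=0, draw]
RT 135: heading 0 -> 225
RT 90: heading 225 -> 135
FD 7: (-12,0) -> (-16.95,4.95) [heading=135, draw]
PD: pen down
LT 243: heading 135 -> 18
FD 3: (-16.95,4.95) -> (-14.097,5.877) [heading=18, draw]
PU: pen up
FD 18: (-14.097,5.877) -> (3.022,11.439) [heading=18, move]
FD 3: (3.022,11.439) -> (5.876,12.366) [heading=18, move]
Final: pos=(5.876,12.366), heading=18, 3 segment(s) drawn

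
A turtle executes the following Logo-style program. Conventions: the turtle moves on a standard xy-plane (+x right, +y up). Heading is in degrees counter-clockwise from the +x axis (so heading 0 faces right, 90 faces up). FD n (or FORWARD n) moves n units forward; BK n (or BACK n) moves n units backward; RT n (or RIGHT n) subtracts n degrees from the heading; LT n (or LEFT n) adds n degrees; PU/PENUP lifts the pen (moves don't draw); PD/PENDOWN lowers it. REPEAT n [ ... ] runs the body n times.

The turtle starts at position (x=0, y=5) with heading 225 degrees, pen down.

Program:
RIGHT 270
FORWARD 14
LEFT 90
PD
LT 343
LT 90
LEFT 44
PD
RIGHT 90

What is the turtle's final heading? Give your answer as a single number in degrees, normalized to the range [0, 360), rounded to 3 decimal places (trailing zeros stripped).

Executing turtle program step by step:
Start: pos=(0,5), heading=225, pen down
RT 270: heading 225 -> 315
FD 14: (0,5) -> (9.899,-4.899) [heading=315, draw]
LT 90: heading 315 -> 45
PD: pen down
LT 343: heading 45 -> 28
LT 90: heading 28 -> 118
LT 44: heading 118 -> 162
PD: pen down
RT 90: heading 162 -> 72
Final: pos=(9.899,-4.899), heading=72, 1 segment(s) drawn

Answer: 72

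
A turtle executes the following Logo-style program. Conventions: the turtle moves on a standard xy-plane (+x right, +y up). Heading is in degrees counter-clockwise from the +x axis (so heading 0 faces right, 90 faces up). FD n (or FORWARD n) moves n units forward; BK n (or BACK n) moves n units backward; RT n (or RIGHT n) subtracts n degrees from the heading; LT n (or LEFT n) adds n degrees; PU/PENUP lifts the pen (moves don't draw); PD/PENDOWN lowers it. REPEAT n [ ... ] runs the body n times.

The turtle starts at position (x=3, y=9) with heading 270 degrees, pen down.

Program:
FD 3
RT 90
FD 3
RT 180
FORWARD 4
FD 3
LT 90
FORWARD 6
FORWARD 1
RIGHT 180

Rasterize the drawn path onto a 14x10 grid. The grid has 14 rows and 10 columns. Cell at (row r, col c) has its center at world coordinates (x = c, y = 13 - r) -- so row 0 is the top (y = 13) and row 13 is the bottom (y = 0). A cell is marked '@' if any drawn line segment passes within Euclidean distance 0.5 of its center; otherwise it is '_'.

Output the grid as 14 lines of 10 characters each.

Segment 0: (3,9) -> (3,6)
Segment 1: (3,6) -> (-0,6)
Segment 2: (-0,6) -> (4,6)
Segment 3: (4,6) -> (7,6)
Segment 4: (7,6) -> (7,12)
Segment 5: (7,12) -> (7,13)

Answer: _______@__
_______@__
_______@__
_______@__
___@___@__
___@___@__
___@___@__
@@@@@@@@__
__________
__________
__________
__________
__________
__________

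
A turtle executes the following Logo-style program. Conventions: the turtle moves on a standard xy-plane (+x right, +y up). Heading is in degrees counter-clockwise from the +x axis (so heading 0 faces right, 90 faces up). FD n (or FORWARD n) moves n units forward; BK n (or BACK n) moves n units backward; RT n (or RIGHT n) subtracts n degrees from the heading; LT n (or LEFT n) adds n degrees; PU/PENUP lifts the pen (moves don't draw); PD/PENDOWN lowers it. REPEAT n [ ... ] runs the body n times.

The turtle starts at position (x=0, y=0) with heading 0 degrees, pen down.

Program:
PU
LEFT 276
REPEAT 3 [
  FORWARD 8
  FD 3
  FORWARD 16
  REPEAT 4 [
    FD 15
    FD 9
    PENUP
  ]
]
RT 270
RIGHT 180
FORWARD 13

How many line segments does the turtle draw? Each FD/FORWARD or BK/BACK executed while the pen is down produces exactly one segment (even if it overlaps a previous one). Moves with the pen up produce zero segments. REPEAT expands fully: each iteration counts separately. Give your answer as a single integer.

Answer: 0

Derivation:
Executing turtle program step by step:
Start: pos=(0,0), heading=0, pen down
PU: pen up
LT 276: heading 0 -> 276
REPEAT 3 [
  -- iteration 1/3 --
  FD 8: (0,0) -> (0.836,-7.956) [heading=276, move]
  FD 3: (0.836,-7.956) -> (1.15,-10.94) [heading=276, move]
  FD 16: (1.15,-10.94) -> (2.822,-26.852) [heading=276, move]
  REPEAT 4 [
    -- iteration 1/4 --
    FD 15: (2.822,-26.852) -> (4.39,-41.77) [heading=276, move]
    FD 9: (4.39,-41.77) -> (5.331,-50.721) [heading=276, move]
    PU: pen up
    -- iteration 2/4 --
    FD 15: (5.331,-50.721) -> (6.899,-65.638) [heading=276, move]
    FD 9: (6.899,-65.638) -> (7.84,-74.589) [heading=276, move]
    PU: pen up
    -- iteration 3/4 --
    FD 15: (7.84,-74.589) -> (9.408,-89.507) [heading=276, move]
    FD 9: (9.408,-89.507) -> (10.348,-98.458) [heading=276, move]
    PU: pen up
    -- iteration 4/4 --
    FD 15: (10.348,-98.458) -> (11.916,-113.375) [heading=276, move]
    FD 9: (11.916,-113.375) -> (12.857,-122.326) [heading=276, move]
    PU: pen up
  ]
  -- iteration 2/3 --
  FD 8: (12.857,-122.326) -> (13.693,-130.282) [heading=276, move]
  FD 3: (13.693,-130.282) -> (14.007,-133.266) [heading=276, move]
  FD 16: (14.007,-133.266) -> (15.679,-149.178) [heading=276, move]
  REPEAT 4 [
    -- iteration 1/4 --
    FD 15: (15.679,-149.178) -> (17.247,-164.096) [heading=276, move]
    FD 9: (17.247,-164.096) -> (18.188,-173.047) [heading=276, move]
    PU: pen up
    -- iteration 2/4 --
    FD 15: (18.188,-173.047) -> (19.756,-187.965) [heading=276, move]
    FD 9: (19.756,-187.965) -> (20.697,-196.915) [heading=276, move]
    PU: pen up
    -- iteration 3/4 --
    FD 15: (20.697,-196.915) -> (22.265,-211.833) [heading=276, move]
    FD 9: (22.265,-211.833) -> (23.205,-220.784) [heading=276, move]
    PU: pen up
    -- iteration 4/4 --
    FD 15: (23.205,-220.784) -> (24.773,-235.702) [heading=276, move]
    FD 9: (24.773,-235.702) -> (25.714,-244.652) [heading=276, move]
    PU: pen up
  ]
  -- iteration 3/3 --
  FD 8: (25.714,-244.652) -> (26.55,-252.609) [heading=276, move]
  FD 3: (26.55,-252.609) -> (26.864,-255.592) [heading=276, move]
  FD 16: (26.864,-255.592) -> (28.536,-271.504) [heading=276, move]
  REPEAT 4 [
    -- iteration 1/4 --
    FD 15: (28.536,-271.504) -> (30.104,-286.422) [heading=276, move]
    FD 9: (30.104,-286.422) -> (31.045,-295.373) [heading=276, move]
    PU: pen up
    -- iteration 2/4 --
    FD 15: (31.045,-295.373) -> (32.613,-310.291) [heading=276, move]
    FD 9: (32.613,-310.291) -> (33.554,-319.242) [heading=276, move]
    PU: pen up
    -- iteration 3/4 --
    FD 15: (33.554,-319.242) -> (35.122,-334.159) [heading=276, move]
    FD 9: (35.122,-334.159) -> (36.062,-343.11) [heading=276, move]
    PU: pen up
    -- iteration 4/4 --
    FD 15: (36.062,-343.11) -> (37.63,-358.028) [heading=276, move]
    FD 9: (37.63,-358.028) -> (38.571,-366.979) [heading=276, move]
    PU: pen up
  ]
]
RT 270: heading 276 -> 6
RT 180: heading 6 -> 186
FD 13: (38.571,-366.979) -> (25.642,-368.337) [heading=186, move]
Final: pos=(25.642,-368.337), heading=186, 0 segment(s) drawn
Segments drawn: 0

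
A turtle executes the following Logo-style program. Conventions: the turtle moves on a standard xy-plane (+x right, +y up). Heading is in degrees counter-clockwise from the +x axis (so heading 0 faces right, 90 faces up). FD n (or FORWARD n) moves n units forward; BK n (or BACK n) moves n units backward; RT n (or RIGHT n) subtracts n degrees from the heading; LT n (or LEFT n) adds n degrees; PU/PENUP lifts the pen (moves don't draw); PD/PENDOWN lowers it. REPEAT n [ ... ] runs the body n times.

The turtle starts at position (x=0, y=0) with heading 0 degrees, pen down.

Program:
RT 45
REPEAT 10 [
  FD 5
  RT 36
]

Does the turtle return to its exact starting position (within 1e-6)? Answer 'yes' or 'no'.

Answer: yes

Derivation:
Executing turtle program step by step:
Start: pos=(0,0), heading=0, pen down
RT 45: heading 0 -> 315
REPEAT 10 [
  -- iteration 1/10 --
  FD 5: (0,0) -> (3.536,-3.536) [heading=315, draw]
  RT 36: heading 315 -> 279
  -- iteration 2/10 --
  FD 5: (3.536,-3.536) -> (4.318,-8.474) [heading=279, draw]
  RT 36: heading 279 -> 243
  -- iteration 3/10 --
  FD 5: (4.318,-8.474) -> (2.048,-12.929) [heading=243, draw]
  RT 36: heading 243 -> 207
  -- iteration 4/10 --
  FD 5: (2.048,-12.929) -> (-2.407,-15.199) [heading=207, draw]
  RT 36: heading 207 -> 171
  -- iteration 5/10 --
  FD 5: (-2.407,-15.199) -> (-7.346,-14.417) [heading=171, draw]
  RT 36: heading 171 -> 135
  -- iteration 6/10 --
  FD 5: (-7.346,-14.417) -> (-10.881,-10.881) [heading=135, draw]
  RT 36: heading 135 -> 99
  -- iteration 7/10 --
  FD 5: (-10.881,-10.881) -> (-11.663,-5.943) [heading=99, draw]
  RT 36: heading 99 -> 63
  -- iteration 8/10 --
  FD 5: (-11.663,-5.943) -> (-9.393,-1.488) [heading=63, draw]
  RT 36: heading 63 -> 27
  -- iteration 9/10 --
  FD 5: (-9.393,-1.488) -> (-4.938,0.782) [heading=27, draw]
  RT 36: heading 27 -> 351
  -- iteration 10/10 --
  FD 5: (-4.938,0.782) -> (0,0) [heading=351, draw]
  RT 36: heading 351 -> 315
]
Final: pos=(0,0), heading=315, 10 segment(s) drawn

Start position: (0, 0)
Final position: (0, 0)
Distance = 0; < 1e-6 -> CLOSED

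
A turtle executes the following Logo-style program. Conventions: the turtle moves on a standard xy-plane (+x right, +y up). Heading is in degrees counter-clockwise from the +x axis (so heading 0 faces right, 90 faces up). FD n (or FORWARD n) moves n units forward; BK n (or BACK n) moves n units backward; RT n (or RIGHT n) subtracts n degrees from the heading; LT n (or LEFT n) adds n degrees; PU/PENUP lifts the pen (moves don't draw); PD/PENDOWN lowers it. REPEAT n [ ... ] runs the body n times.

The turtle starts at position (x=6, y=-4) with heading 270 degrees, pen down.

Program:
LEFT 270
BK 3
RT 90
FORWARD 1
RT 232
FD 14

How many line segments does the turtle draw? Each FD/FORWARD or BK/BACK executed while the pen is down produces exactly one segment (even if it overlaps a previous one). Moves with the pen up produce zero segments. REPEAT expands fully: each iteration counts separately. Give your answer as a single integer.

Answer: 3

Derivation:
Executing turtle program step by step:
Start: pos=(6,-4), heading=270, pen down
LT 270: heading 270 -> 180
BK 3: (6,-4) -> (9,-4) [heading=180, draw]
RT 90: heading 180 -> 90
FD 1: (9,-4) -> (9,-3) [heading=90, draw]
RT 232: heading 90 -> 218
FD 14: (9,-3) -> (-2.032,-11.619) [heading=218, draw]
Final: pos=(-2.032,-11.619), heading=218, 3 segment(s) drawn
Segments drawn: 3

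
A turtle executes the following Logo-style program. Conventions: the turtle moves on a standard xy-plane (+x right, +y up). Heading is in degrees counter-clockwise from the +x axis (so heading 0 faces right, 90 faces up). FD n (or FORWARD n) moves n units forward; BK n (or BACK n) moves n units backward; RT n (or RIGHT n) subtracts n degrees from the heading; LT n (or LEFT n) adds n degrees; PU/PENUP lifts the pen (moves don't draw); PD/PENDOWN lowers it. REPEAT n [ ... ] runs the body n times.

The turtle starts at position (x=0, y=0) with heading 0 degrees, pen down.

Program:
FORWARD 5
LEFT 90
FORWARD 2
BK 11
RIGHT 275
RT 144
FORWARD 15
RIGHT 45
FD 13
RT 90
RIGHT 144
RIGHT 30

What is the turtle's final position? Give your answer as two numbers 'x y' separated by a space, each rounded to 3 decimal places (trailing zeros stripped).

Answer: 30.471 -4.419

Derivation:
Executing turtle program step by step:
Start: pos=(0,0), heading=0, pen down
FD 5: (0,0) -> (5,0) [heading=0, draw]
LT 90: heading 0 -> 90
FD 2: (5,0) -> (5,2) [heading=90, draw]
BK 11: (5,2) -> (5,-9) [heading=90, draw]
RT 275: heading 90 -> 175
RT 144: heading 175 -> 31
FD 15: (5,-9) -> (17.858,-1.274) [heading=31, draw]
RT 45: heading 31 -> 346
FD 13: (17.858,-1.274) -> (30.471,-4.419) [heading=346, draw]
RT 90: heading 346 -> 256
RT 144: heading 256 -> 112
RT 30: heading 112 -> 82
Final: pos=(30.471,-4.419), heading=82, 5 segment(s) drawn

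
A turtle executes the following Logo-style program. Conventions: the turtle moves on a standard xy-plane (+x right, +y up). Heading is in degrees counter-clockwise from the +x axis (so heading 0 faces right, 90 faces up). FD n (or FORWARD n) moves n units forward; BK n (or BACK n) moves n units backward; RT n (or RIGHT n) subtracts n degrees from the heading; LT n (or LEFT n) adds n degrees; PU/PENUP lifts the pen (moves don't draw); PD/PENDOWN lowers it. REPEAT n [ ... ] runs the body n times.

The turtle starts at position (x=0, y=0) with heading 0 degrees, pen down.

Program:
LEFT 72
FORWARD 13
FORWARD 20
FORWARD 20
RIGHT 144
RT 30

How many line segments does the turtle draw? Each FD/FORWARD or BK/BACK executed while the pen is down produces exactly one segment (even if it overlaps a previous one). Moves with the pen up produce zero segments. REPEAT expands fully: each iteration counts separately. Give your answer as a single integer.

Executing turtle program step by step:
Start: pos=(0,0), heading=0, pen down
LT 72: heading 0 -> 72
FD 13: (0,0) -> (4.017,12.364) [heading=72, draw]
FD 20: (4.017,12.364) -> (10.198,31.385) [heading=72, draw]
FD 20: (10.198,31.385) -> (16.378,50.406) [heading=72, draw]
RT 144: heading 72 -> 288
RT 30: heading 288 -> 258
Final: pos=(16.378,50.406), heading=258, 3 segment(s) drawn
Segments drawn: 3

Answer: 3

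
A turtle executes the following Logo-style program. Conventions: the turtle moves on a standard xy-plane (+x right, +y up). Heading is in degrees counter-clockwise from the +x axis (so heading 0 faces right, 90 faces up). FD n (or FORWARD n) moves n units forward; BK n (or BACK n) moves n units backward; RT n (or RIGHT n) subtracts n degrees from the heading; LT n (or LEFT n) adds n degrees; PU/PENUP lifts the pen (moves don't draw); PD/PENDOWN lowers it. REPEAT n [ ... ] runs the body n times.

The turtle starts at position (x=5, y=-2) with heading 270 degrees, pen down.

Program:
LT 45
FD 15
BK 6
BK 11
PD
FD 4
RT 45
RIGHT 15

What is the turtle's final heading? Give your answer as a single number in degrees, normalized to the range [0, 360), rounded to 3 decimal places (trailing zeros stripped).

Executing turtle program step by step:
Start: pos=(5,-2), heading=270, pen down
LT 45: heading 270 -> 315
FD 15: (5,-2) -> (15.607,-12.607) [heading=315, draw]
BK 6: (15.607,-12.607) -> (11.364,-8.364) [heading=315, draw]
BK 11: (11.364,-8.364) -> (3.586,-0.586) [heading=315, draw]
PD: pen down
FD 4: (3.586,-0.586) -> (6.414,-3.414) [heading=315, draw]
RT 45: heading 315 -> 270
RT 15: heading 270 -> 255
Final: pos=(6.414,-3.414), heading=255, 4 segment(s) drawn

Answer: 255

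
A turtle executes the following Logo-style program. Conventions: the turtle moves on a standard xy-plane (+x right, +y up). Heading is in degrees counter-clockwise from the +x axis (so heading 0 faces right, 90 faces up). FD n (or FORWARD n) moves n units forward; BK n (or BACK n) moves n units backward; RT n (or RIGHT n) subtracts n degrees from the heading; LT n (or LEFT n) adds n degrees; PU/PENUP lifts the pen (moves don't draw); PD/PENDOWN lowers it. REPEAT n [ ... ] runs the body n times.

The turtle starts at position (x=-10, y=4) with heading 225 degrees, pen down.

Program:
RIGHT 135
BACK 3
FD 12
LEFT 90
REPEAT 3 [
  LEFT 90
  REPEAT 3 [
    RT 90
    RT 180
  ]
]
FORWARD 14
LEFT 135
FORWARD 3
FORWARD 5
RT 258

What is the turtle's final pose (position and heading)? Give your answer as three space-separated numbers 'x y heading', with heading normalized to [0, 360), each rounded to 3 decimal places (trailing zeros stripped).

Executing turtle program step by step:
Start: pos=(-10,4), heading=225, pen down
RT 135: heading 225 -> 90
BK 3: (-10,4) -> (-10,1) [heading=90, draw]
FD 12: (-10,1) -> (-10,13) [heading=90, draw]
LT 90: heading 90 -> 180
REPEAT 3 [
  -- iteration 1/3 --
  LT 90: heading 180 -> 270
  REPEAT 3 [
    -- iteration 1/3 --
    RT 90: heading 270 -> 180
    RT 180: heading 180 -> 0
    -- iteration 2/3 --
    RT 90: heading 0 -> 270
    RT 180: heading 270 -> 90
    -- iteration 3/3 --
    RT 90: heading 90 -> 0
    RT 180: heading 0 -> 180
  ]
  -- iteration 2/3 --
  LT 90: heading 180 -> 270
  REPEAT 3 [
    -- iteration 1/3 --
    RT 90: heading 270 -> 180
    RT 180: heading 180 -> 0
    -- iteration 2/3 --
    RT 90: heading 0 -> 270
    RT 180: heading 270 -> 90
    -- iteration 3/3 --
    RT 90: heading 90 -> 0
    RT 180: heading 0 -> 180
  ]
  -- iteration 3/3 --
  LT 90: heading 180 -> 270
  REPEAT 3 [
    -- iteration 1/3 --
    RT 90: heading 270 -> 180
    RT 180: heading 180 -> 0
    -- iteration 2/3 --
    RT 90: heading 0 -> 270
    RT 180: heading 270 -> 90
    -- iteration 3/3 --
    RT 90: heading 90 -> 0
    RT 180: heading 0 -> 180
  ]
]
FD 14: (-10,13) -> (-24,13) [heading=180, draw]
LT 135: heading 180 -> 315
FD 3: (-24,13) -> (-21.879,10.879) [heading=315, draw]
FD 5: (-21.879,10.879) -> (-18.343,7.343) [heading=315, draw]
RT 258: heading 315 -> 57
Final: pos=(-18.343,7.343), heading=57, 5 segment(s) drawn

Answer: -18.343 7.343 57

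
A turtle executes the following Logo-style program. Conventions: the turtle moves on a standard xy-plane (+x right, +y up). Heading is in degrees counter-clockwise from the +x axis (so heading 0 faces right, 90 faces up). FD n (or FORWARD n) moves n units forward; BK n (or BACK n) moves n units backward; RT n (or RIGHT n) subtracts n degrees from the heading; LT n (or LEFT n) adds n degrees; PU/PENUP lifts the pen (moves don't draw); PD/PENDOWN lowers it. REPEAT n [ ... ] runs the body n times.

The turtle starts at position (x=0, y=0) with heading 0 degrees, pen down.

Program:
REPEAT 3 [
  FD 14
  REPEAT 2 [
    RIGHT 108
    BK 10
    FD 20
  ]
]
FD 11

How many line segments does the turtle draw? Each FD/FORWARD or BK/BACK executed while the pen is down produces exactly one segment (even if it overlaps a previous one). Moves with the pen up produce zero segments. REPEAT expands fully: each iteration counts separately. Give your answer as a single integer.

Answer: 16

Derivation:
Executing turtle program step by step:
Start: pos=(0,0), heading=0, pen down
REPEAT 3 [
  -- iteration 1/3 --
  FD 14: (0,0) -> (14,0) [heading=0, draw]
  REPEAT 2 [
    -- iteration 1/2 --
    RT 108: heading 0 -> 252
    BK 10: (14,0) -> (17.09,9.511) [heading=252, draw]
    FD 20: (17.09,9.511) -> (10.91,-9.511) [heading=252, draw]
    -- iteration 2/2 --
    RT 108: heading 252 -> 144
    BK 10: (10.91,-9.511) -> (19,-15.388) [heading=144, draw]
    FD 20: (19,-15.388) -> (2.82,-3.633) [heading=144, draw]
  ]
  -- iteration 2/3 --
  FD 14: (2.82,-3.633) -> (-8.507,4.596) [heading=144, draw]
  REPEAT 2 [
    -- iteration 1/2 --
    RT 108: heading 144 -> 36
    BK 10: (-8.507,4.596) -> (-16.597,-1.282) [heading=36, draw]
    FD 20: (-16.597,-1.282) -> (-0.416,10.474) [heading=36, draw]
    -- iteration 2/2 --
    RT 108: heading 36 -> 288
    BK 10: (-0.416,10.474) -> (-3.507,19.985) [heading=288, draw]
    FD 20: (-3.507,19.985) -> (2.674,0.964) [heading=288, draw]
  ]
  -- iteration 3/3 --
  FD 14: (2.674,0.964) -> (7,-12.351) [heading=288, draw]
  REPEAT 2 [
    -- iteration 1/2 --
    RT 108: heading 288 -> 180
    BK 10: (7,-12.351) -> (17,-12.351) [heading=180, draw]
    FD 20: (17,-12.351) -> (-3,-12.351) [heading=180, draw]
    -- iteration 2/2 --
    RT 108: heading 180 -> 72
    BK 10: (-3,-12.351) -> (-6.09,-21.862) [heading=72, draw]
    FD 20: (-6.09,-21.862) -> (0.09,-2.841) [heading=72, draw]
  ]
]
FD 11: (0.09,-2.841) -> (3.489,7.621) [heading=72, draw]
Final: pos=(3.489,7.621), heading=72, 16 segment(s) drawn
Segments drawn: 16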